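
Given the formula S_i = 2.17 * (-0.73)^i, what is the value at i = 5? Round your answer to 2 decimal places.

S_5 = 2.17 * (-0.73)^5 ≈ 2.17 * -0.2073 ≈ -0.45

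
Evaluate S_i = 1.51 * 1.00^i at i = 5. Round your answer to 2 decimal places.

S_5 = 1.51 * 1.0^5 = 1.51 * 1 = 1.51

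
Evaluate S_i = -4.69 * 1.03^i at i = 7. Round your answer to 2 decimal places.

S_7 = -4.69 * 1.03^7 ≈ -4.69 * 1.2299 ≈ -5.77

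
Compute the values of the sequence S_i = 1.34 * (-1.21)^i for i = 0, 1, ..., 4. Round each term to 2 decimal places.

This is a geometric sequence.
i=0: S_0 = 1.34 * (-1.21)^0 = 1.34
i=1: S_1 = 1.34 * (-1.21)^1 ≈ -1.62
i=2: S_2 = 1.34 * (-1.21)^2 ≈ 1.96
i=3: S_3 = 1.34 * (-1.21)^3 ≈ -2.37
i=4: S_4 = 1.34 * (-1.21)^4 ≈ 2.87
The first 5 terms are: [1.34, -1.62, 1.96, -2.37, 2.87]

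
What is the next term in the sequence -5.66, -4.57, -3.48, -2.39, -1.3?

Differences: -4.57 - -5.66 = 1.09
This is an arithmetic sequence with common difference d = 1.09.
Next term = -1.3 + 1.09 = -0.21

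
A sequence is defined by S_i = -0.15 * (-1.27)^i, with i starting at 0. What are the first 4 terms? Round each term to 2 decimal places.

This is a geometric sequence.
i=0: S_0 = -0.15 * (-1.27)^0 = -0.15
i=1: S_1 = -0.15 * (-1.27)^1 ≈ 0.19
i=2: S_2 = -0.15 * (-1.27)^2 ≈ -0.24
i=3: S_3 = -0.15 * (-1.27)^3 ≈ 0.31
The first 4 terms are: [-0.15, 0.19, -0.24, 0.31]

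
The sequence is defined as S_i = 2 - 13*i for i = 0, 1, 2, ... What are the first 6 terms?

This is an arithmetic sequence.
i=0: S_0 = 2 + -13*0 = 2
i=1: S_1 = 2 + -13*1 = -11
i=2: S_2 = 2 + -13*2 = -24
i=3: S_3 = 2 + -13*3 = -37
i=4: S_4 = 2 + -13*4 = -50
i=5: S_5 = 2 + -13*5 = -63
The first 6 terms are: [2, -11, -24, -37, -50, -63]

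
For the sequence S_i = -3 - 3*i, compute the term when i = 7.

S_7 = -3 + -3*7 = -3 + -21 = -24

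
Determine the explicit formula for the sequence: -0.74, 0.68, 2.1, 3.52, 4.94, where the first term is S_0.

Check differences: 0.68 - -0.74 = 1.42
2.1 - 0.68 = 1.42
Common difference d = 1.42.
First term a = -0.74.
Formula: S_i = -0.74 + 1.42*i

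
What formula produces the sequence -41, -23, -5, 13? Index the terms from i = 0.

Check differences: -23 - -41 = 18
-5 - -23 = 18
Common difference d = 18.
First term a = -41.
Formula: S_i = -41 + 18*i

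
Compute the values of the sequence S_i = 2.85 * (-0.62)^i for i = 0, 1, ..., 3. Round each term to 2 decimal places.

This is a geometric sequence.
i=0: S_0 = 2.85 * (-0.62)^0 = 2.85
i=1: S_1 = 2.85 * (-0.62)^1 ≈ -1.77
i=2: S_2 = 2.85 * (-0.62)^2 ≈ 1.1
i=3: S_3 = 2.85 * (-0.62)^3 ≈ -0.68
The first 4 terms are: [2.85, -1.77, 1.1, -0.68]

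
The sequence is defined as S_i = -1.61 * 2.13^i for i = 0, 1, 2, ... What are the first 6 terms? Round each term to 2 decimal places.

This is a geometric sequence.
i=0: S_0 = -1.61 * 2.13^0 = -1.61
i=1: S_1 = -1.61 * 2.13^1 ≈ -3.43
i=2: S_2 = -1.61 * 2.13^2 ≈ -7.3
i=3: S_3 = -1.61 * 2.13^3 ≈ -15.56
i=4: S_4 = -1.61 * 2.13^4 ≈ -33.14
i=5: S_5 = -1.61 * 2.13^5 ≈ -70.59
The first 6 terms are: [-1.61, -3.43, -7.3, -15.56, -33.14, -70.59]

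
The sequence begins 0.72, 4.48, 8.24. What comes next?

Differences: 4.48 - 0.72 = 3.76
This is an arithmetic sequence with common difference d = 3.76.
Next term = 8.24 + 3.76 = 12.0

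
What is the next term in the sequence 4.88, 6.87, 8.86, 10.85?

Differences: 6.87 - 4.88 = 1.99
This is an arithmetic sequence with common difference d = 1.99.
Next term = 10.85 + 1.99 = 12.84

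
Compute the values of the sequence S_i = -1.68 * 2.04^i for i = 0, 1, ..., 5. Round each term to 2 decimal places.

This is a geometric sequence.
i=0: S_0 = -1.68 * 2.04^0 = -1.68
i=1: S_1 = -1.68 * 2.04^1 ≈ -3.43
i=2: S_2 = -1.68 * 2.04^2 ≈ -6.99
i=3: S_3 = -1.68 * 2.04^3 ≈ -14.26
i=4: S_4 = -1.68 * 2.04^4 ≈ -29.1
i=5: S_5 = -1.68 * 2.04^5 ≈ -59.36
The first 6 terms are: [-1.68, -3.43, -6.99, -14.26, -29.1, -59.36]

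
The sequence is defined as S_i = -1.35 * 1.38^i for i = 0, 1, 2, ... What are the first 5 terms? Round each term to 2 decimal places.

This is a geometric sequence.
i=0: S_0 = -1.35 * 1.38^0 = -1.35
i=1: S_1 = -1.35 * 1.38^1 ≈ -1.86
i=2: S_2 = -1.35 * 1.38^2 ≈ -2.57
i=3: S_3 = -1.35 * 1.38^3 ≈ -3.55
i=4: S_4 = -1.35 * 1.38^4 ≈ -4.9
The first 5 terms are: [-1.35, -1.86, -2.57, -3.55, -4.9]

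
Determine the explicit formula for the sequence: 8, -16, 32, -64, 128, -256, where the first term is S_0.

Check ratios: -16 / 8 = -2.0
Common ratio r = -2.
First term a = 8.
Formula: S_i = 8 * (-2)^i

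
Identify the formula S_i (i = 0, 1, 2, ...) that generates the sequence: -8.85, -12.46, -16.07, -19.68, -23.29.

Check differences: -12.46 - -8.85 = -3.61
-16.07 - -12.46 = -3.61
Common difference d = -3.61.
First term a = -8.85.
Formula: S_i = -8.85 - 3.61*i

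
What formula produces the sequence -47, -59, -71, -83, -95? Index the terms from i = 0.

Check differences: -59 - -47 = -12
-71 - -59 = -12
Common difference d = -12.
First term a = -47.
Formula: S_i = -47 - 12*i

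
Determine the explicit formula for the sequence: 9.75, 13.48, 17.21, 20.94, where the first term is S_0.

Check differences: 13.48 - 9.75 = 3.73
17.21 - 13.48 = 3.73
Common difference d = 3.73.
First term a = 9.75.
Formula: S_i = 9.75 + 3.73*i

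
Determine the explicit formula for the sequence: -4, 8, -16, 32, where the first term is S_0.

Check ratios: 8 / -4 = -2.0
Common ratio r = -2.
First term a = -4.
Formula: S_i = -4 * (-2)^i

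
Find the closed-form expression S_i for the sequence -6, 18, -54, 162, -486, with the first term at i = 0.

Check ratios: 18 / -6 = -3.0
Common ratio r = -3.
First term a = -6.
Formula: S_i = -6 * (-3)^i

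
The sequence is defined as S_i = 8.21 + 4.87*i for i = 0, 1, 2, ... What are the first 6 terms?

This is an arithmetic sequence.
i=0: S_0 = 8.21 + 4.87*0 = 8.21
i=1: S_1 = 8.21 + 4.87*1 = 13.08
i=2: S_2 = 8.21 + 4.87*2 = 17.95
i=3: S_3 = 8.21 + 4.87*3 = 22.82
i=4: S_4 = 8.21 + 4.87*4 = 27.69
i=5: S_5 = 8.21 + 4.87*5 = 32.56
The first 6 terms are: [8.21, 13.08, 17.95, 22.82, 27.69, 32.56]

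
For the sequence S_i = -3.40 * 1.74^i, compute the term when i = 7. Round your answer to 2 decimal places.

S_7 = -3.4 * 1.74^7 ≈ -3.4 * 48.2886 ≈ -164.18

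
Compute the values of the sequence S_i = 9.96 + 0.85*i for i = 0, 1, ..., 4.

This is an arithmetic sequence.
i=0: S_0 = 9.96 + 0.85*0 = 9.96
i=1: S_1 = 9.96 + 0.85*1 = 10.81
i=2: S_2 = 9.96 + 0.85*2 = 11.66
i=3: S_3 = 9.96 + 0.85*3 = 12.51
i=4: S_4 = 9.96 + 0.85*4 = 13.36
The first 5 terms are: [9.96, 10.81, 11.66, 12.51, 13.36]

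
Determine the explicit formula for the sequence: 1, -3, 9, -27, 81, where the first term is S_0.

Check ratios: -3 / 1 = -3.0
Common ratio r = -3.
First term a = 1.
Formula: S_i = 1 * (-3)^i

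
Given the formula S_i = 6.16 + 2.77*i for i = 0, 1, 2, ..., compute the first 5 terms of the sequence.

This is an arithmetic sequence.
i=0: S_0 = 6.16 + 2.77*0 = 6.16
i=1: S_1 = 6.16 + 2.77*1 = 8.93
i=2: S_2 = 6.16 + 2.77*2 = 11.7
i=3: S_3 = 6.16 + 2.77*3 = 14.47
i=4: S_4 = 6.16 + 2.77*4 = 17.24
The first 5 terms are: [6.16, 8.93, 11.7, 14.47, 17.24]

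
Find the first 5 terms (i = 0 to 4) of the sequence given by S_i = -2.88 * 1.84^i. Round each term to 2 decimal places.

This is a geometric sequence.
i=0: S_0 = -2.88 * 1.84^0 = -2.88
i=1: S_1 = -2.88 * 1.84^1 ≈ -5.3
i=2: S_2 = -2.88 * 1.84^2 ≈ -9.75
i=3: S_3 = -2.88 * 1.84^3 ≈ -17.94
i=4: S_4 = -2.88 * 1.84^4 ≈ -33.01
The first 5 terms are: [-2.88, -5.3, -9.75, -17.94, -33.01]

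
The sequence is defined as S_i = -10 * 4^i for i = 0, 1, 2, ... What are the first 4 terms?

This is a geometric sequence.
i=0: S_0 = -10 * 4^0 = -10
i=1: S_1 = -10 * 4^1 = -40
i=2: S_2 = -10 * 4^2 = -160
i=3: S_3 = -10 * 4^3 = -640
The first 4 terms are: [-10, -40, -160, -640]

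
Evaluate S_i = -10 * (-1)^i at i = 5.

S_5 = -10 * (-1)^5 = -10 * -1 = 10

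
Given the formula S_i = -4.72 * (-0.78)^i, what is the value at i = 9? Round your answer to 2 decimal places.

S_9 = -4.72 * (-0.78)^9 ≈ -4.72 * -0.1069 ≈ 0.5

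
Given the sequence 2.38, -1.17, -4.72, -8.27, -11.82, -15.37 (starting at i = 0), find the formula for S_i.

Check differences: -1.17 - 2.38 = -3.55
-4.72 - -1.17 = -3.55
Common difference d = -3.55.
First term a = 2.38.
Formula: S_i = 2.38 - 3.55*i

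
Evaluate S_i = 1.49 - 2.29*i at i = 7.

S_7 = 1.49 + -2.29*7 = 1.49 + -16.03 = -14.54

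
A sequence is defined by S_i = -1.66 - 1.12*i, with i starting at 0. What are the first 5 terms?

This is an arithmetic sequence.
i=0: S_0 = -1.66 + -1.12*0 = -1.66
i=1: S_1 = -1.66 + -1.12*1 = -2.78
i=2: S_2 = -1.66 + -1.12*2 = -3.9
i=3: S_3 = -1.66 + -1.12*3 = -5.02
i=4: S_4 = -1.66 + -1.12*4 = -6.14
The first 5 terms are: [-1.66, -2.78, -3.9, -5.02, -6.14]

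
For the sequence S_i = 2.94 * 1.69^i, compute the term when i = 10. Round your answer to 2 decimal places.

S_10 = 2.94 * 1.69^10 ≈ 2.94 * 190.0496 ≈ 558.75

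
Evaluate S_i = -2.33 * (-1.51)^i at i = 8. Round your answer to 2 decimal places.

S_8 = -2.33 * (-1.51)^8 ≈ -2.33 * 27.0281 ≈ -62.98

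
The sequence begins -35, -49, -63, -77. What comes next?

Differences: -49 - -35 = -14
This is an arithmetic sequence with common difference d = -14.
Next term = -77 + -14 = -91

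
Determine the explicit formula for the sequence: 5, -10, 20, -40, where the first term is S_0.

Check ratios: -10 / 5 = -2.0
Common ratio r = -2.
First term a = 5.
Formula: S_i = 5 * (-2)^i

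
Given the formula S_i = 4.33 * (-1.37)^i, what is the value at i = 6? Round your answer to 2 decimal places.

S_6 = 4.33 * (-1.37)^6 ≈ 4.33 * 6.6119 ≈ 28.63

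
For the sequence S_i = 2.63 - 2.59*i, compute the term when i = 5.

S_5 = 2.63 + -2.59*5 = 2.63 + -12.95 = -10.32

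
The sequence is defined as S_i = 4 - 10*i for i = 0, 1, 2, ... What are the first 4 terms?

This is an arithmetic sequence.
i=0: S_0 = 4 + -10*0 = 4
i=1: S_1 = 4 + -10*1 = -6
i=2: S_2 = 4 + -10*2 = -16
i=3: S_3 = 4 + -10*3 = -26
The first 4 terms are: [4, -6, -16, -26]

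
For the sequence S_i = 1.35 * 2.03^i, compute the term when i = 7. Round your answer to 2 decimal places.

S_7 = 1.35 * 2.03^7 ≈ 1.35 * 142.0601 ≈ 191.78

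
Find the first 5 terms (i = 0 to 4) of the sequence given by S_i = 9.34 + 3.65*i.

This is an arithmetic sequence.
i=0: S_0 = 9.34 + 3.65*0 = 9.34
i=1: S_1 = 9.34 + 3.65*1 = 12.99
i=2: S_2 = 9.34 + 3.65*2 = 16.64
i=3: S_3 = 9.34 + 3.65*3 = 20.29
i=4: S_4 = 9.34 + 3.65*4 = 23.94
The first 5 terms are: [9.34, 12.99, 16.64, 20.29, 23.94]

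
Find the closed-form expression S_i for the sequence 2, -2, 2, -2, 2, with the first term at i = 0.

Check ratios: -2 / 2 = -1.0
Common ratio r = -1.
First term a = 2.
Formula: S_i = 2 * (-1)^i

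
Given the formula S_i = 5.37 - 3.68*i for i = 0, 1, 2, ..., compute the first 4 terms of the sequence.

This is an arithmetic sequence.
i=0: S_0 = 5.37 + -3.68*0 = 5.37
i=1: S_1 = 5.37 + -3.68*1 = 1.69
i=2: S_2 = 5.37 + -3.68*2 = -1.99
i=3: S_3 = 5.37 + -3.68*3 = -5.67
The first 4 terms are: [5.37, 1.69, -1.99, -5.67]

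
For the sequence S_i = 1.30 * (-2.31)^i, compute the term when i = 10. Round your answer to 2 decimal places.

S_10 = 1.3 * (-2.31)^10 ≈ 1.3 * 4326.3316 ≈ 5624.23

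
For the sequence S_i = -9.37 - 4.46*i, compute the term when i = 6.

S_6 = -9.37 + -4.46*6 = -9.37 + -26.76 = -36.13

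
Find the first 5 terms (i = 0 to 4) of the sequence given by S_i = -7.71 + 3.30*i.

This is an arithmetic sequence.
i=0: S_0 = -7.71 + 3.3*0 = -7.71
i=1: S_1 = -7.71 + 3.3*1 = -4.41
i=2: S_2 = -7.71 + 3.3*2 = -1.11
i=3: S_3 = -7.71 + 3.3*3 = 2.19
i=4: S_4 = -7.71 + 3.3*4 = 5.49
The first 5 terms are: [-7.71, -4.41, -1.11, 2.19, 5.49]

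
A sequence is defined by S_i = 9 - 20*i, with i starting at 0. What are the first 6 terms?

This is an arithmetic sequence.
i=0: S_0 = 9 + -20*0 = 9
i=1: S_1 = 9 + -20*1 = -11
i=2: S_2 = 9 + -20*2 = -31
i=3: S_3 = 9 + -20*3 = -51
i=4: S_4 = 9 + -20*4 = -71
i=5: S_5 = 9 + -20*5 = -91
The first 6 terms are: [9, -11, -31, -51, -71, -91]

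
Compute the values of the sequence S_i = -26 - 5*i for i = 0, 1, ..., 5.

This is an arithmetic sequence.
i=0: S_0 = -26 + -5*0 = -26
i=1: S_1 = -26 + -5*1 = -31
i=2: S_2 = -26 + -5*2 = -36
i=3: S_3 = -26 + -5*3 = -41
i=4: S_4 = -26 + -5*4 = -46
i=5: S_5 = -26 + -5*5 = -51
The first 6 terms are: [-26, -31, -36, -41, -46, -51]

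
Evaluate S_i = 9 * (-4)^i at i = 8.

S_8 = 9 * (-4)^8 = 9 * 65536 = 589824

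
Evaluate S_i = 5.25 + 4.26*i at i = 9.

S_9 = 5.25 + 4.26*9 = 5.25 + 38.34 = 43.59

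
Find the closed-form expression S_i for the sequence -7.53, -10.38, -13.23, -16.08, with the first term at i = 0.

Check differences: -10.38 - -7.53 = -2.85
-13.23 - -10.38 = -2.85
Common difference d = -2.85.
First term a = -7.53.
Formula: S_i = -7.53 - 2.85*i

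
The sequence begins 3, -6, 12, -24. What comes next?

Ratios: -6 / 3 = -2.0
This is a geometric sequence with common ratio r = -2.
Next term = -24 * -2 = 48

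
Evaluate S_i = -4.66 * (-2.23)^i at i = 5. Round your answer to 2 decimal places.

S_5 = -4.66 * (-2.23)^5 ≈ -4.66 * -55.1473 ≈ 256.99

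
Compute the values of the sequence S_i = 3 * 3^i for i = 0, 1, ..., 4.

This is a geometric sequence.
i=0: S_0 = 3 * 3^0 = 3
i=1: S_1 = 3 * 3^1 = 9
i=2: S_2 = 3 * 3^2 = 27
i=3: S_3 = 3 * 3^3 = 81
i=4: S_4 = 3 * 3^4 = 243
The first 5 terms are: [3, 9, 27, 81, 243]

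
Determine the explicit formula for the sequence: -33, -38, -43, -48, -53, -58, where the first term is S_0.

Check differences: -38 - -33 = -5
-43 - -38 = -5
Common difference d = -5.
First term a = -33.
Formula: S_i = -33 - 5*i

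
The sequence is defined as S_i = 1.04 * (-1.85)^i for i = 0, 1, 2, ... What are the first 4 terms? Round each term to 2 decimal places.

This is a geometric sequence.
i=0: S_0 = 1.04 * (-1.85)^0 = 1.04
i=1: S_1 = 1.04 * (-1.85)^1 ≈ -1.92
i=2: S_2 = 1.04 * (-1.85)^2 ≈ 3.56
i=3: S_3 = 1.04 * (-1.85)^3 ≈ -6.58
The first 4 terms are: [1.04, -1.92, 3.56, -6.58]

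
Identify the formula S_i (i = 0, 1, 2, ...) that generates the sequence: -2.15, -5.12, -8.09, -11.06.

Check differences: -5.12 - -2.15 = -2.97
-8.09 - -5.12 = -2.97
Common difference d = -2.97.
First term a = -2.15.
Formula: S_i = -2.15 - 2.97*i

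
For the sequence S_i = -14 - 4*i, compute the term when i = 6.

S_6 = -14 + -4*6 = -14 + -24 = -38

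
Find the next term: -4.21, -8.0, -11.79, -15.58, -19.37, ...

Differences: -8.0 - -4.21 = -3.79
This is an arithmetic sequence with common difference d = -3.79.
Next term = -19.37 + -3.79 = -23.16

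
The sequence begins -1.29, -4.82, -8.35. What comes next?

Differences: -4.82 - -1.29 = -3.53
This is an arithmetic sequence with common difference d = -3.53.
Next term = -8.35 + -3.53 = -11.88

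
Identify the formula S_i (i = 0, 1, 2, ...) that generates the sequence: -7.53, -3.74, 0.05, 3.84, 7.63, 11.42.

Check differences: -3.74 - -7.53 = 3.79
0.05 - -3.74 = 3.79
Common difference d = 3.79.
First term a = -7.53.
Formula: S_i = -7.53 + 3.79*i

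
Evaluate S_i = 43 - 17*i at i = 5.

S_5 = 43 + -17*5 = 43 + -85 = -42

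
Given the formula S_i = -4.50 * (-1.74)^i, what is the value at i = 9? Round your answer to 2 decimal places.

S_9 = -4.5 * (-1.74)^9 ≈ -4.5 * -146.1986 ≈ 657.89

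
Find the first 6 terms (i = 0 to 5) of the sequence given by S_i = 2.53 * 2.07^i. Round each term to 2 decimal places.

This is a geometric sequence.
i=0: S_0 = 2.53 * 2.07^0 = 2.53
i=1: S_1 = 2.53 * 2.07^1 ≈ 5.24
i=2: S_2 = 2.53 * 2.07^2 ≈ 10.84
i=3: S_3 = 2.53 * 2.07^3 ≈ 22.44
i=4: S_4 = 2.53 * 2.07^4 ≈ 46.45
i=5: S_5 = 2.53 * 2.07^5 ≈ 96.16
The first 6 terms are: [2.53, 5.24, 10.84, 22.44, 46.45, 96.16]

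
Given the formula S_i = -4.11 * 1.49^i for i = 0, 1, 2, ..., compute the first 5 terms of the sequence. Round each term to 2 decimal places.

This is a geometric sequence.
i=0: S_0 = -4.11 * 1.49^0 = -4.11
i=1: S_1 = -4.11 * 1.49^1 ≈ -6.12
i=2: S_2 = -4.11 * 1.49^2 ≈ -9.12
i=3: S_3 = -4.11 * 1.49^3 ≈ -13.6
i=4: S_4 = -4.11 * 1.49^4 ≈ -20.26
The first 5 terms are: [-4.11, -6.12, -9.12, -13.6, -20.26]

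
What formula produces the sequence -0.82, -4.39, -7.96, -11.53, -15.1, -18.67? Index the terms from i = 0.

Check differences: -4.39 - -0.82 = -3.57
-7.96 - -4.39 = -3.57
Common difference d = -3.57.
First term a = -0.82.
Formula: S_i = -0.82 - 3.57*i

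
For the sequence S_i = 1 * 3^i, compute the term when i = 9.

S_9 = 1 * 3^9 = 1 * 19683 = 19683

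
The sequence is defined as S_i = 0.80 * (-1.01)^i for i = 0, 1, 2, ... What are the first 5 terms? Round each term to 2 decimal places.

This is a geometric sequence.
i=0: S_0 = 0.8 * (-1.01)^0 = 0.8
i=1: S_1 = 0.8 * (-1.01)^1 ≈ -0.81
i=2: S_2 = 0.8 * (-1.01)^2 ≈ 0.82
i=3: S_3 = 0.8 * (-1.01)^3 ≈ -0.82
i=4: S_4 = 0.8 * (-1.01)^4 ≈ 0.83
The first 5 terms are: [0.8, -0.81, 0.82, -0.82, 0.83]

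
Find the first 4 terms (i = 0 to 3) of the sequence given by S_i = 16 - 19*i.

This is an arithmetic sequence.
i=0: S_0 = 16 + -19*0 = 16
i=1: S_1 = 16 + -19*1 = -3
i=2: S_2 = 16 + -19*2 = -22
i=3: S_3 = 16 + -19*3 = -41
The first 4 terms are: [16, -3, -22, -41]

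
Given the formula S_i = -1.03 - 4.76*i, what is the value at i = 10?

S_10 = -1.03 + -4.76*10 = -1.03 + -47.6 = -48.63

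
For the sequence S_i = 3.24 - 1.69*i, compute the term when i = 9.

S_9 = 3.24 + -1.69*9 = 3.24 + -15.21 = -11.97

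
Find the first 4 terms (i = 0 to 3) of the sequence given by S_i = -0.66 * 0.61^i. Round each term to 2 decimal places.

This is a geometric sequence.
i=0: S_0 = -0.66 * 0.61^0 = -0.66
i=1: S_1 = -0.66 * 0.61^1 ≈ -0.4
i=2: S_2 = -0.66 * 0.61^2 ≈ -0.25
i=3: S_3 = -0.66 * 0.61^3 ≈ -0.15
The first 4 terms are: [-0.66, -0.4, -0.25, -0.15]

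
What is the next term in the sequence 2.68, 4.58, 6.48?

Differences: 4.58 - 2.68 = 1.9
This is an arithmetic sequence with common difference d = 1.9.
Next term = 6.48 + 1.9 = 8.38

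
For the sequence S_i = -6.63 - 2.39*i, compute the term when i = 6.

S_6 = -6.63 + -2.39*6 = -6.63 + -14.34 = -20.97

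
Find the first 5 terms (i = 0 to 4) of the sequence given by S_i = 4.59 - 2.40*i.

This is an arithmetic sequence.
i=0: S_0 = 4.59 + -2.4*0 = 4.59
i=1: S_1 = 4.59 + -2.4*1 = 2.19
i=2: S_2 = 4.59 + -2.4*2 = -0.21
i=3: S_3 = 4.59 + -2.4*3 = -2.61
i=4: S_4 = 4.59 + -2.4*4 = -5.01
The first 5 terms are: [4.59, 2.19, -0.21, -2.61, -5.01]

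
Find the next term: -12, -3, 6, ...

Differences: -3 - -12 = 9
This is an arithmetic sequence with common difference d = 9.
Next term = 6 + 9 = 15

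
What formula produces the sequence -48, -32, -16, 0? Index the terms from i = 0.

Check differences: -32 - -48 = 16
-16 - -32 = 16
Common difference d = 16.
First term a = -48.
Formula: S_i = -48 + 16*i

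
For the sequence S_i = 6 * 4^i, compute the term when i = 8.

S_8 = 6 * 4^8 = 6 * 65536 = 393216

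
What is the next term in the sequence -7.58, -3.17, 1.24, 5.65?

Differences: -3.17 - -7.58 = 4.41
This is an arithmetic sequence with common difference d = 4.41.
Next term = 5.65 + 4.41 = 10.06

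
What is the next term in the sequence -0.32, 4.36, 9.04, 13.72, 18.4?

Differences: 4.36 - -0.32 = 4.68
This is an arithmetic sequence with common difference d = 4.68.
Next term = 18.4 + 4.68 = 23.08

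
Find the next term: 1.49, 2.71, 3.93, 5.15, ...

Differences: 2.71 - 1.49 = 1.22
This is an arithmetic sequence with common difference d = 1.22.
Next term = 5.15 + 1.22 = 6.37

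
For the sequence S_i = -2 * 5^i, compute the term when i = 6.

S_6 = -2 * 5^6 = -2 * 15625 = -31250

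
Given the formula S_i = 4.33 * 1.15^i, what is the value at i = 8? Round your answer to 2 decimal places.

S_8 = 4.33 * 1.15^8 ≈ 4.33 * 3.059 ≈ 13.25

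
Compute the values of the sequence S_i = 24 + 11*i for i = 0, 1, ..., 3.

This is an arithmetic sequence.
i=0: S_0 = 24 + 11*0 = 24
i=1: S_1 = 24 + 11*1 = 35
i=2: S_2 = 24 + 11*2 = 46
i=3: S_3 = 24 + 11*3 = 57
The first 4 terms are: [24, 35, 46, 57]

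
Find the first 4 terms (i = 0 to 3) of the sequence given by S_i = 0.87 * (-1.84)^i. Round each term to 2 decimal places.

This is a geometric sequence.
i=0: S_0 = 0.87 * (-1.84)^0 = 0.87
i=1: S_1 = 0.87 * (-1.84)^1 ≈ -1.6
i=2: S_2 = 0.87 * (-1.84)^2 ≈ 2.95
i=3: S_3 = 0.87 * (-1.84)^3 ≈ -5.42
The first 4 terms are: [0.87, -1.6, 2.95, -5.42]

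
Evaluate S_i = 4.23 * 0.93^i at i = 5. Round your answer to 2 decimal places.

S_5 = 4.23 * 0.93^5 ≈ 4.23 * 0.6957 ≈ 2.94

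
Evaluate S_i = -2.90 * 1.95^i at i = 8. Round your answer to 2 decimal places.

S_8 = -2.9 * 1.95^8 ≈ -2.9 * 209.0629 ≈ -606.28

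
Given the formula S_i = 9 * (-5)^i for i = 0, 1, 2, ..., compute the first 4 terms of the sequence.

This is a geometric sequence.
i=0: S_0 = 9 * (-5)^0 = 9
i=1: S_1 = 9 * (-5)^1 = -45
i=2: S_2 = 9 * (-5)^2 = 225
i=3: S_3 = 9 * (-5)^3 = -1125
The first 4 terms are: [9, -45, 225, -1125]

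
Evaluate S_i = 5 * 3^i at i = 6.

S_6 = 5 * 3^6 = 5 * 729 = 3645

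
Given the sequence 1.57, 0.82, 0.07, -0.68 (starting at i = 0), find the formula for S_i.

Check differences: 0.82 - 1.57 = -0.75
0.07 - 0.82 = -0.75
Common difference d = -0.75.
First term a = 1.57.
Formula: S_i = 1.57 - 0.75*i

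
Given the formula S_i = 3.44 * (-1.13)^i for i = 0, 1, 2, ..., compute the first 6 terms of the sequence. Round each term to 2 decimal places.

This is a geometric sequence.
i=0: S_0 = 3.44 * (-1.13)^0 = 3.44
i=1: S_1 = 3.44 * (-1.13)^1 ≈ -3.89
i=2: S_2 = 3.44 * (-1.13)^2 ≈ 4.39
i=3: S_3 = 3.44 * (-1.13)^3 ≈ -4.96
i=4: S_4 = 3.44 * (-1.13)^4 ≈ 5.61
i=5: S_5 = 3.44 * (-1.13)^5 ≈ -6.34
The first 6 terms are: [3.44, -3.89, 4.39, -4.96, 5.61, -6.34]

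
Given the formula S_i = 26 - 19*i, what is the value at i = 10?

S_10 = 26 + -19*10 = 26 + -190 = -164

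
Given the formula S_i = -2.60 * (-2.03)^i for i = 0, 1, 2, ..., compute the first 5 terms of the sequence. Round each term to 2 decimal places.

This is a geometric sequence.
i=0: S_0 = -2.6 * (-2.03)^0 = -2.6
i=1: S_1 = -2.6 * (-2.03)^1 ≈ 5.28
i=2: S_2 = -2.6 * (-2.03)^2 ≈ -10.71
i=3: S_3 = -2.6 * (-2.03)^3 ≈ 21.75
i=4: S_4 = -2.6 * (-2.03)^4 ≈ -44.15
The first 5 terms are: [-2.6, 5.28, -10.71, 21.75, -44.15]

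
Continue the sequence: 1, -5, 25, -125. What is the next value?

Ratios: -5 / 1 = -5.0
This is a geometric sequence with common ratio r = -5.
Next term = -125 * -5 = 625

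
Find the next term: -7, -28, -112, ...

Ratios: -28 / -7 = 4.0
This is a geometric sequence with common ratio r = 4.
Next term = -112 * 4 = -448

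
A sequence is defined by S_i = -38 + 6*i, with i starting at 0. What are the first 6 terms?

This is an arithmetic sequence.
i=0: S_0 = -38 + 6*0 = -38
i=1: S_1 = -38 + 6*1 = -32
i=2: S_2 = -38 + 6*2 = -26
i=3: S_3 = -38 + 6*3 = -20
i=4: S_4 = -38 + 6*4 = -14
i=5: S_5 = -38 + 6*5 = -8
The first 6 terms are: [-38, -32, -26, -20, -14, -8]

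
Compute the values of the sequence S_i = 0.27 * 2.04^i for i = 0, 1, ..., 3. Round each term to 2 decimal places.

This is a geometric sequence.
i=0: S_0 = 0.27 * 2.04^0 = 0.27
i=1: S_1 = 0.27 * 2.04^1 ≈ 0.55
i=2: S_2 = 0.27 * 2.04^2 ≈ 1.12
i=3: S_3 = 0.27 * 2.04^3 ≈ 2.29
The first 4 terms are: [0.27, 0.55, 1.12, 2.29]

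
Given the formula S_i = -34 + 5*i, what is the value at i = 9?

S_9 = -34 + 5*9 = -34 + 45 = 11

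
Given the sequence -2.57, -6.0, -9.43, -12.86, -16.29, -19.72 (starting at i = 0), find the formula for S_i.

Check differences: -6.0 - -2.57 = -3.43
-9.43 - -6.0 = -3.43
Common difference d = -3.43.
First term a = -2.57.
Formula: S_i = -2.57 - 3.43*i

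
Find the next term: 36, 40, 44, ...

Differences: 40 - 36 = 4
This is an arithmetic sequence with common difference d = 4.
Next term = 44 + 4 = 48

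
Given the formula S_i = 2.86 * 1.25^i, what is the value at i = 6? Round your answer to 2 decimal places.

S_6 = 2.86 * 1.25^6 ≈ 2.86 * 3.8147 ≈ 10.91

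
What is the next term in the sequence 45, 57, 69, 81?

Differences: 57 - 45 = 12
This is an arithmetic sequence with common difference d = 12.
Next term = 81 + 12 = 93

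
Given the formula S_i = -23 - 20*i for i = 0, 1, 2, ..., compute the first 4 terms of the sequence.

This is an arithmetic sequence.
i=0: S_0 = -23 + -20*0 = -23
i=1: S_1 = -23 + -20*1 = -43
i=2: S_2 = -23 + -20*2 = -63
i=3: S_3 = -23 + -20*3 = -83
The first 4 terms are: [-23, -43, -63, -83]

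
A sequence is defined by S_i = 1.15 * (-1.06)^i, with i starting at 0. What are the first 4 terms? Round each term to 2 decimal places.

This is a geometric sequence.
i=0: S_0 = 1.15 * (-1.06)^0 = 1.15
i=1: S_1 = 1.15 * (-1.06)^1 ≈ -1.22
i=2: S_2 = 1.15 * (-1.06)^2 ≈ 1.29
i=3: S_3 = 1.15 * (-1.06)^3 ≈ -1.37
The first 4 terms are: [1.15, -1.22, 1.29, -1.37]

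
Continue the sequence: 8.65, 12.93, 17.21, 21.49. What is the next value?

Differences: 12.93 - 8.65 = 4.28
This is an arithmetic sequence with common difference d = 4.28.
Next term = 21.49 + 4.28 = 25.77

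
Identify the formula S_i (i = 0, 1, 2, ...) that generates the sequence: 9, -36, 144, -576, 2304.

Check ratios: -36 / 9 = -4.0
Common ratio r = -4.
First term a = 9.
Formula: S_i = 9 * (-4)^i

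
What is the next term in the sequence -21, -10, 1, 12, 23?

Differences: -10 - -21 = 11
This is an arithmetic sequence with common difference d = 11.
Next term = 23 + 11 = 34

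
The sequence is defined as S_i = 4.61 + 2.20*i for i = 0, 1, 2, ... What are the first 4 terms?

This is an arithmetic sequence.
i=0: S_0 = 4.61 + 2.2*0 = 4.61
i=1: S_1 = 4.61 + 2.2*1 = 6.81
i=2: S_2 = 4.61 + 2.2*2 = 9.01
i=3: S_3 = 4.61 + 2.2*3 = 11.21
The first 4 terms are: [4.61, 6.81, 9.01, 11.21]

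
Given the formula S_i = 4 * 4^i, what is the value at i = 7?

S_7 = 4 * 4^7 = 4 * 16384 = 65536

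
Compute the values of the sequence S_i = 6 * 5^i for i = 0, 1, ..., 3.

This is a geometric sequence.
i=0: S_0 = 6 * 5^0 = 6
i=1: S_1 = 6 * 5^1 = 30
i=2: S_2 = 6 * 5^2 = 150
i=3: S_3 = 6 * 5^3 = 750
The first 4 terms are: [6, 30, 150, 750]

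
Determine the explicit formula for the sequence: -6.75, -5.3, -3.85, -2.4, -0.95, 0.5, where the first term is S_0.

Check differences: -5.3 - -6.75 = 1.45
-3.85 - -5.3 = 1.45
Common difference d = 1.45.
First term a = -6.75.
Formula: S_i = -6.75 + 1.45*i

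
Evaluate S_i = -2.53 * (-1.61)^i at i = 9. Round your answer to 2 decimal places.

S_9 = -2.53 * (-1.61)^9 ≈ -2.53 * -72.683 ≈ 183.89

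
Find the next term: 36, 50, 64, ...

Differences: 50 - 36 = 14
This is an arithmetic sequence with common difference d = 14.
Next term = 64 + 14 = 78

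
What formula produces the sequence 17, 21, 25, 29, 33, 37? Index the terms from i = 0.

Check differences: 21 - 17 = 4
25 - 21 = 4
Common difference d = 4.
First term a = 17.
Formula: S_i = 17 + 4*i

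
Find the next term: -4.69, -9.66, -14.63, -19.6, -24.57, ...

Differences: -9.66 - -4.69 = -4.97
This is an arithmetic sequence with common difference d = -4.97.
Next term = -24.57 + -4.97 = -29.54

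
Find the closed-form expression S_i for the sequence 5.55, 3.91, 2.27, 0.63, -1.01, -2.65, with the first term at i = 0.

Check differences: 3.91 - 5.55 = -1.64
2.27 - 3.91 = -1.64
Common difference d = -1.64.
First term a = 5.55.
Formula: S_i = 5.55 - 1.64*i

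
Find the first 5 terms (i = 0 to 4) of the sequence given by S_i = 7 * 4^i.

This is a geometric sequence.
i=0: S_0 = 7 * 4^0 = 7
i=1: S_1 = 7 * 4^1 = 28
i=2: S_2 = 7 * 4^2 = 112
i=3: S_3 = 7 * 4^3 = 448
i=4: S_4 = 7 * 4^4 = 1792
The first 5 terms are: [7, 28, 112, 448, 1792]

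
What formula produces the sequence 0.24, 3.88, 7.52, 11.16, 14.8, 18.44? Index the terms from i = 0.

Check differences: 3.88 - 0.24 = 3.64
7.52 - 3.88 = 3.64
Common difference d = 3.64.
First term a = 0.24.
Formula: S_i = 0.24 + 3.64*i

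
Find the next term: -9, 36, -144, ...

Ratios: 36 / -9 = -4.0
This is a geometric sequence with common ratio r = -4.
Next term = -144 * -4 = 576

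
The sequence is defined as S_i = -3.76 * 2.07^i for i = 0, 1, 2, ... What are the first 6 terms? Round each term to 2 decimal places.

This is a geometric sequence.
i=0: S_0 = -3.76 * 2.07^0 = -3.76
i=1: S_1 = -3.76 * 2.07^1 ≈ -7.78
i=2: S_2 = -3.76 * 2.07^2 ≈ -16.11
i=3: S_3 = -3.76 * 2.07^3 ≈ -33.35
i=4: S_4 = -3.76 * 2.07^4 ≈ -69.03
i=5: S_5 = -3.76 * 2.07^5 ≈ -142.9
The first 6 terms are: [-3.76, -7.78, -16.11, -33.35, -69.03, -142.9]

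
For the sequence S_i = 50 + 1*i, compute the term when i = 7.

S_7 = 50 + 1*7 = 50 + 7 = 57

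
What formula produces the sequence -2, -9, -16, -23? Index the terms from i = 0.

Check differences: -9 - -2 = -7
-16 - -9 = -7
Common difference d = -7.
First term a = -2.
Formula: S_i = -2 - 7*i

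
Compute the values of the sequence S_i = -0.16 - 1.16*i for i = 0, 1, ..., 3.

This is an arithmetic sequence.
i=0: S_0 = -0.16 + -1.16*0 = -0.16
i=1: S_1 = -0.16 + -1.16*1 = -1.32
i=2: S_2 = -0.16 + -1.16*2 = -2.48
i=3: S_3 = -0.16 + -1.16*3 = -3.64
The first 4 terms are: [-0.16, -1.32, -2.48, -3.64]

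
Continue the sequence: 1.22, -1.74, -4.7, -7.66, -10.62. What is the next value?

Differences: -1.74 - 1.22 = -2.96
This is an arithmetic sequence with common difference d = -2.96.
Next term = -10.62 + -2.96 = -13.58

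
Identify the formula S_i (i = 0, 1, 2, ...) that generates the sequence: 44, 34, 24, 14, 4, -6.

Check differences: 34 - 44 = -10
24 - 34 = -10
Common difference d = -10.
First term a = 44.
Formula: S_i = 44 - 10*i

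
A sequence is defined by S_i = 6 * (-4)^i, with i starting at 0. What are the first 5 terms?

This is a geometric sequence.
i=0: S_0 = 6 * (-4)^0 = 6
i=1: S_1 = 6 * (-4)^1 = -24
i=2: S_2 = 6 * (-4)^2 = 96
i=3: S_3 = 6 * (-4)^3 = -384
i=4: S_4 = 6 * (-4)^4 = 1536
The first 5 terms are: [6, -24, 96, -384, 1536]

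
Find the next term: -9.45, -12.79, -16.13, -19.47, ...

Differences: -12.79 - -9.45 = -3.34
This is an arithmetic sequence with common difference d = -3.34.
Next term = -19.47 + -3.34 = -22.81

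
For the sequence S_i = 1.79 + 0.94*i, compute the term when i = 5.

S_5 = 1.79 + 0.94*5 = 1.79 + 4.7 = 6.49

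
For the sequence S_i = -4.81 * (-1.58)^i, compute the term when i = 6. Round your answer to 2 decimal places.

S_6 = -4.81 * (-1.58)^6 ≈ -4.81 * 15.5576 ≈ -74.83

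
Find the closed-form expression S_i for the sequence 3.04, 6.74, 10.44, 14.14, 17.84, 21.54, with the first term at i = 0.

Check differences: 6.74 - 3.04 = 3.7
10.44 - 6.74 = 3.7
Common difference d = 3.7.
First term a = 3.04.
Formula: S_i = 3.04 + 3.70*i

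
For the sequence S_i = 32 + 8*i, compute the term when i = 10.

S_10 = 32 + 8*10 = 32 + 80 = 112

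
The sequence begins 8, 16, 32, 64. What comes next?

Ratios: 16 / 8 = 2.0
This is a geometric sequence with common ratio r = 2.
Next term = 64 * 2 = 128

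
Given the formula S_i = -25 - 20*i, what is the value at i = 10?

S_10 = -25 + -20*10 = -25 + -200 = -225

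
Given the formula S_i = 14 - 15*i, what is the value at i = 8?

S_8 = 14 + -15*8 = 14 + -120 = -106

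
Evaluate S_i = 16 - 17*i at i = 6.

S_6 = 16 + -17*6 = 16 + -102 = -86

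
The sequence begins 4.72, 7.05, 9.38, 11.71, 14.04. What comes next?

Differences: 7.05 - 4.72 = 2.33
This is an arithmetic sequence with common difference d = 2.33.
Next term = 14.04 + 2.33 = 16.37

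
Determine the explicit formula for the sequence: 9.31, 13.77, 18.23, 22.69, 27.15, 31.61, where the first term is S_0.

Check differences: 13.77 - 9.31 = 4.46
18.23 - 13.77 = 4.46
Common difference d = 4.46.
First term a = 9.31.
Formula: S_i = 9.31 + 4.46*i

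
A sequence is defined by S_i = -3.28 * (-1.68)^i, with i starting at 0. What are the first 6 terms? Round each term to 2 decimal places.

This is a geometric sequence.
i=0: S_0 = -3.28 * (-1.68)^0 = -3.28
i=1: S_1 = -3.28 * (-1.68)^1 ≈ 5.51
i=2: S_2 = -3.28 * (-1.68)^2 ≈ -9.26
i=3: S_3 = -3.28 * (-1.68)^3 ≈ 15.55
i=4: S_4 = -3.28 * (-1.68)^4 ≈ -26.13
i=5: S_5 = -3.28 * (-1.68)^5 ≈ 43.9
The first 6 terms are: [-3.28, 5.51, -9.26, 15.55, -26.13, 43.9]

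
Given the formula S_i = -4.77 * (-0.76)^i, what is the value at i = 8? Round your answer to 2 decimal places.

S_8 = -4.77 * (-0.76)^8 ≈ -4.77 * 0.1113 ≈ -0.53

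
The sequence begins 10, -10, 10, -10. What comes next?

Ratios: -10 / 10 = -1.0
This is a geometric sequence with common ratio r = -1.
Next term = -10 * -1 = 10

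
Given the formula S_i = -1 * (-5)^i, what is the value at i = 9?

S_9 = -1 * (-5)^9 = -1 * -1953125 = 1953125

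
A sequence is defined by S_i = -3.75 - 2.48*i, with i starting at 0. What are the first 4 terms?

This is an arithmetic sequence.
i=0: S_0 = -3.75 + -2.48*0 = -3.75
i=1: S_1 = -3.75 + -2.48*1 = -6.23
i=2: S_2 = -3.75 + -2.48*2 = -8.71
i=3: S_3 = -3.75 + -2.48*3 = -11.19
The first 4 terms are: [-3.75, -6.23, -8.71, -11.19]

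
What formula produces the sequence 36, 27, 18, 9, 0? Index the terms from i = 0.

Check differences: 27 - 36 = -9
18 - 27 = -9
Common difference d = -9.
First term a = 36.
Formula: S_i = 36 - 9*i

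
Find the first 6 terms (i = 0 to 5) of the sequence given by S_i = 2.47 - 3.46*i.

This is an arithmetic sequence.
i=0: S_0 = 2.47 + -3.46*0 = 2.47
i=1: S_1 = 2.47 + -3.46*1 = -0.99
i=2: S_2 = 2.47 + -3.46*2 = -4.45
i=3: S_3 = 2.47 + -3.46*3 = -7.91
i=4: S_4 = 2.47 + -3.46*4 = -11.37
i=5: S_5 = 2.47 + -3.46*5 = -14.83
The first 6 terms are: [2.47, -0.99, -4.45, -7.91, -11.37, -14.83]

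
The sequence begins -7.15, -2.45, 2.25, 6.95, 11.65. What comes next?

Differences: -2.45 - -7.15 = 4.7
This is an arithmetic sequence with common difference d = 4.7.
Next term = 11.65 + 4.7 = 16.35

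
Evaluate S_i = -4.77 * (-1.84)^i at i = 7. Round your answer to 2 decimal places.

S_7 = -4.77 * (-1.84)^7 ≈ -4.77 * -71.4044 ≈ 340.6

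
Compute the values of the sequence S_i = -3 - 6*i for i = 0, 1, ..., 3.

This is an arithmetic sequence.
i=0: S_0 = -3 + -6*0 = -3
i=1: S_1 = -3 + -6*1 = -9
i=2: S_2 = -3 + -6*2 = -15
i=3: S_3 = -3 + -6*3 = -21
The first 4 terms are: [-3, -9, -15, -21]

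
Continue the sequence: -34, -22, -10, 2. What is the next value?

Differences: -22 - -34 = 12
This is an arithmetic sequence with common difference d = 12.
Next term = 2 + 12 = 14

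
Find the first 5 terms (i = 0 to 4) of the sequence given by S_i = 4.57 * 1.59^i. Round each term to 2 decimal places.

This is a geometric sequence.
i=0: S_0 = 4.57 * 1.59^0 = 4.57
i=1: S_1 = 4.57 * 1.59^1 ≈ 7.27
i=2: S_2 = 4.57 * 1.59^2 ≈ 11.55
i=3: S_3 = 4.57 * 1.59^3 ≈ 18.37
i=4: S_4 = 4.57 * 1.59^4 ≈ 29.21
The first 5 terms are: [4.57, 7.27, 11.55, 18.37, 29.21]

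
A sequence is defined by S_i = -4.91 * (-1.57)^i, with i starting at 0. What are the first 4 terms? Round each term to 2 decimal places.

This is a geometric sequence.
i=0: S_0 = -4.91 * (-1.57)^0 = -4.91
i=1: S_1 = -4.91 * (-1.57)^1 ≈ 7.71
i=2: S_2 = -4.91 * (-1.57)^2 ≈ -12.1
i=3: S_3 = -4.91 * (-1.57)^3 ≈ 19.0
The first 4 terms are: [-4.91, 7.71, -12.1, 19.0]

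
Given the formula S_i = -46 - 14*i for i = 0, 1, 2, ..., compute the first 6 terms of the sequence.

This is an arithmetic sequence.
i=0: S_0 = -46 + -14*0 = -46
i=1: S_1 = -46 + -14*1 = -60
i=2: S_2 = -46 + -14*2 = -74
i=3: S_3 = -46 + -14*3 = -88
i=4: S_4 = -46 + -14*4 = -102
i=5: S_5 = -46 + -14*5 = -116
The first 6 terms are: [-46, -60, -74, -88, -102, -116]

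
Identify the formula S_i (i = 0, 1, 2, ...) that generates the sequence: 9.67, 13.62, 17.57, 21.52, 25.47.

Check differences: 13.62 - 9.67 = 3.95
17.57 - 13.62 = 3.95
Common difference d = 3.95.
First term a = 9.67.
Formula: S_i = 9.67 + 3.95*i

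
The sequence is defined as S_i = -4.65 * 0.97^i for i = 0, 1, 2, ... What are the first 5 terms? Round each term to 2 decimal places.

This is a geometric sequence.
i=0: S_0 = -4.65 * 0.97^0 = -4.65
i=1: S_1 = -4.65 * 0.97^1 ≈ -4.51
i=2: S_2 = -4.65 * 0.97^2 ≈ -4.38
i=3: S_3 = -4.65 * 0.97^3 ≈ -4.24
i=4: S_4 = -4.65 * 0.97^4 ≈ -4.12
The first 5 terms are: [-4.65, -4.51, -4.38, -4.24, -4.12]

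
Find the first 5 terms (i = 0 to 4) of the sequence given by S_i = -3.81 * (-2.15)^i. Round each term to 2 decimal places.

This is a geometric sequence.
i=0: S_0 = -3.81 * (-2.15)^0 = -3.81
i=1: S_1 = -3.81 * (-2.15)^1 ≈ 8.19
i=2: S_2 = -3.81 * (-2.15)^2 ≈ -17.61
i=3: S_3 = -3.81 * (-2.15)^3 ≈ 37.87
i=4: S_4 = -3.81 * (-2.15)^4 ≈ -81.41
The first 5 terms are: [-3.81, 8.19, -17.61, 37.87, -81.41]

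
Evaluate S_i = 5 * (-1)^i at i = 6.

S_6 = 5 * (-1)^6 = 5 * 1 = 5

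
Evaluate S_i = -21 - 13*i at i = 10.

S_10 = -21 + -13*10 = -21 + -130 = -151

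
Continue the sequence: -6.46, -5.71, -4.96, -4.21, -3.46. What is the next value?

Differences: -5.71 - -6.46 = 0.75
This is an arithmetic sequence with common difference d = 0.75.
Next term = -3.46 + 0.75 = -2.71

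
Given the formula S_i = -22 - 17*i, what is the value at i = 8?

S_8 = -22 + -17*8 = -22 + -136 = -158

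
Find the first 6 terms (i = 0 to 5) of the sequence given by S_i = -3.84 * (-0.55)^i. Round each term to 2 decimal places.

This is a geometric sequence.
i=0: S_0 = -3.84 * (-0.55)^0 = -3.84
i=1: S_1 = -3.84 * (-0.55)^1 ≈ 2.11
i=2: S_2 = -3.84 * (-0.55)^2 ≈ -1.16
i=3: S_3 = -3.84 * (-0.55)^3 ≈ 0.64
i=4: S_4 = -3.84 * (-0.55)^4 ≈ -0.35
i=5: S_5 = -3.84 * (-0.55)^5 ≈ 0.19
The first 6 terms are: [-3.84, 2.11, -1.16, 0.64, -0.35, 0.19]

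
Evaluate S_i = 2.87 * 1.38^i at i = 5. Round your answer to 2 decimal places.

S_5 = 2.87 * 1.38^5 ≈ 2.87 * 5.0049 ≈ 14.36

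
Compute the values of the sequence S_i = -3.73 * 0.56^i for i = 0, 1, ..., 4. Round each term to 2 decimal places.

This is a geometric sequence.
i=0: S_0 = -3.73 * 0.56^0 = -3.73
i=1: S_1 = -3.73 * 0.56^1 ≈ -2.09
i=2: S_2 = -3.73 * 0.56^2 ≈ -1.17
i=3: S_3 = -3.73 * 0.56^3 ≈ -0.66
i=4: S_4 = -3.73 * 0.56^4 ≈ -0.37
The first 5 terms are: [-3.73, -2.09, -1.17, -0.66, -0.37]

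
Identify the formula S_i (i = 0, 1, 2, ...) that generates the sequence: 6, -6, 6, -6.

Check ratios: -6 / 6 = -1.0
Common ratio r = -1.
First term a = 6.
Formula: S_i = 6 * (-1)^i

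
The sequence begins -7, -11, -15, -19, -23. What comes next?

Differences: -11 - -7 = -4
This is an arithmetic sequence with common difference d = -4.
Next term = -23 + -4 = -27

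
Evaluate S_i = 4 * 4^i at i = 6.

S_6 = 4 * 4^6 = 4 * 4096 = 16384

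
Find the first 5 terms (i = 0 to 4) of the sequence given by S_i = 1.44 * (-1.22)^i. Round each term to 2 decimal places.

This is a geometric sequence.
i=0: S_0 = 1.44 * (-1.22)^0 = 1.44
i=1: S_1 = 1.44 * (-1.22)^1 ≈ -1.76
i=2: S_2 = 1.44 * (-1.22)^2 ≈ 2.14
i=3: S_3 = 1.44 * (-1.22)^3 ≈ -2.61
i=4: S_4 = 1.44 * (-1.22)^4 ≈ 3.19
The first 5 terms are: [1.44, -1.76, 2.14, -2.61, 3.19]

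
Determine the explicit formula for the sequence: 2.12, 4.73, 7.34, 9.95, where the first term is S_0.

Check differences: 4.73 - 2.12 = 2.61
7.34 - 4.73 = 2.61
Common difference d = 2.61.
First term a = 2.12.
Formula: S_i = 2.12 + 2.61*i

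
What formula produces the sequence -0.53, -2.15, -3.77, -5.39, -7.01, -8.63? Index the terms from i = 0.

Check differences: -2.15 - -0.53 = -1.62
-3.77 - -2.15 = -1.62
Common difference d = -1.62.
First term a = -0.53.
Formula: S_i = -0.53 - 1.62*i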